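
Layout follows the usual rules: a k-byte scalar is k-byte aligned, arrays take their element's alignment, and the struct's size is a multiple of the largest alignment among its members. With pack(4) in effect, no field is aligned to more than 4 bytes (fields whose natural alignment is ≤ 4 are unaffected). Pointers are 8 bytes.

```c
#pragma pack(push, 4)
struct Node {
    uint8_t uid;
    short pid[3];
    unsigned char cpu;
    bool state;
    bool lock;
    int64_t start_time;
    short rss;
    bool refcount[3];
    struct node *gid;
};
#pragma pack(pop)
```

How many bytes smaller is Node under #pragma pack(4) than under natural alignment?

natural layout:
  0..1  uid  (1B, 1-aligned)
  1..2  -- padding (1B)
  2..8  pid  (6B, 2-aligned)
  8..9  cpu  (1B, 1-aligned)
  9..10  state  (1B, 1-aligned)
  10..11  lock  (1B, 1-aligned)
  11..16  -- padding (5B)
  16..24  start_time  (8B, 8-aligned)
  24..26  rss  (2B, 2-aligned)
  26..29  refcount  (3B, 1-aligned)
  29..32  -- padding (3B)
  32..40  gid  (8B, 8-aligned)
  sizeof = 40, alignof = 8
packed(4) layout:
  0..1  uid  (1B, 1-aligned)
  1..2  -- padding (1B)
  2..8  pid  (6B, 2-aligned)
  8..9  cpu  (1B, 1-aligned)
  9..10  state  (1B, 1-aligned)
  10..11  lock  (1B, 1-aligned)
  11..12  -- padding (1B)
  12..20  start_time  (8B, 4-aligned)
  20..22  rss  (2B, 2-aligned)
  22..25  refcount  (3B, 1-aligned)
  25..28  -- padding (3B)
  28..36  gid  (8B, 4-aligned)
  sizeof = 36, alignof = 4
40 − 36 = 4

4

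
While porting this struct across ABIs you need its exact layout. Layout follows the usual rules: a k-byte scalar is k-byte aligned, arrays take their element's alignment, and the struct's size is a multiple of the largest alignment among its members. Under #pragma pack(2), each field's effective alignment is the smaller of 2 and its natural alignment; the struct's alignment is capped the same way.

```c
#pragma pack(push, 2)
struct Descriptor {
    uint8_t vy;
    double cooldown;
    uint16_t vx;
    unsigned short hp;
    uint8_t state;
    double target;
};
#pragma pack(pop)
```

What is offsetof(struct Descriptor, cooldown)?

2

vy at 0 (size 1, align 1) → ends 1
pad 1 to align 2 for cooldown
cooldown at 2 (size 8, align 2) → ends 10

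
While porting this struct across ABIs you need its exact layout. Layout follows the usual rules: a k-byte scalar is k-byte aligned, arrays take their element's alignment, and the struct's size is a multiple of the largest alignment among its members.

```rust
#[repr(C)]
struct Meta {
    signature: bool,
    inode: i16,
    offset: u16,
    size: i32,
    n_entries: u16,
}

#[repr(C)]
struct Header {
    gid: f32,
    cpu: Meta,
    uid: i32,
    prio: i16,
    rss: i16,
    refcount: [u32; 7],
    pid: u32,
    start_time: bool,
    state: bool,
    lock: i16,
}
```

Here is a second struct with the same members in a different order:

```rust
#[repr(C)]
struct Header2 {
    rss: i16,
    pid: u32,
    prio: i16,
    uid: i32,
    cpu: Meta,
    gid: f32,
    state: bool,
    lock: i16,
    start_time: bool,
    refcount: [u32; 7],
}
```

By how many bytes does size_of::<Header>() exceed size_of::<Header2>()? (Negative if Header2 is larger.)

Meta: 0..1  signature  (1B, 1-aligned); 1..2  -- padding (1B); 2..4  inode  (2B, 2-aligned); 4..6  offset  (2B, 2-aligned); 6..8  -- padding (2B); 8..12  size  (4B, 4-aligned); 12..14  n_entries  (2B, 2-aligned); 14..16  -- tail padding (2B); sizeof = 16, alignof = 4
0..4  gid  (4B, 4-aligned)
4..20  cpu  (16B, 4-aligned)
20..24  uid  (4B, 4-aligned)
24..26  prio  (2B, 2-aligned)
26..28  rss  (2B, 2-aligned)
28..56  refcount  (28B, 4-aligned)
56..60  pid  (4B, 4-aligned)
60..61  start_time  (1B, 1-aligned)
61..62  state  (1B, 1-aligned)
62..64  lock  (2B, 2-aligned)
sizeof = 64, alignof = 4
— Header2 —
0..2  rss  (2B, 2-aligned)
2..4  -- padding (2B)
4..8  pid  (4B, 4-aligned)
8..10  prio  (2B, 2-aligned)
10..12  -- padding (2B)
12..16  uid  (4B, 4-aligned)
16..32  cpu  (16B, 4-aligned)
32..36  gid  (4B, 4-aligned)
36..37  state  (1B, 1-aligned)
37..38  -- padding (1B)
38..40  lock  (2B, 2-aligned)
40..41  start_time  (1B, 1-aligned)
41..44  -- padding (3B)
44..72  refcount  (28B, 4-aligned)
sizeof = 72, alignof = 4
64 − 72 = -8

-8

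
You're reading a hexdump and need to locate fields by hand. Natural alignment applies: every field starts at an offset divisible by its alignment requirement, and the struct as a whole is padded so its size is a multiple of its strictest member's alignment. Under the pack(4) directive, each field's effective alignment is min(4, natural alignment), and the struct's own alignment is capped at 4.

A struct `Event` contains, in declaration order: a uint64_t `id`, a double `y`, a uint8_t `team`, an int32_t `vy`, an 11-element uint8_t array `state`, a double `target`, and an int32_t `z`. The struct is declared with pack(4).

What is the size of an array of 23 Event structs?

@0: id [8B, align 4] → 8
@8: y [8B, align 4] → 16
@16: team [1B, align 1] → 17
+3 pad (align 4)
@20: vy [4B, align 4] → 24
@24: state [11B, align 1] → 35
+1 pad (align 4)
@36: target [8B, align 4] → 44
@44: z [4B, align 4] → 48
size 48, align 4
array of 23: 23 × 48 = 1104

1104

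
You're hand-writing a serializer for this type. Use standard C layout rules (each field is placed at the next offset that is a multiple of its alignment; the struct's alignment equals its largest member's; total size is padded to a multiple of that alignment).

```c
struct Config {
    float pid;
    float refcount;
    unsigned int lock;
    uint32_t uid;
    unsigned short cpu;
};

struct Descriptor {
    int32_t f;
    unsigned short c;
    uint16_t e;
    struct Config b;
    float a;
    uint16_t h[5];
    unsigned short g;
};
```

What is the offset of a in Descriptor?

Config: pid at 0 (size 4, align 4) → ends 4; refcount at 4 (size 4, align 4) → ends 8; lock at 8 (size 4, align 4) → ends 12; uid at 12 (size 4, align 4) → ends 16; cpu at 16 (size 2, align 2) → ends 18; tail pad 2 to reach multiple of 4; total 20 bytes, alignment 4
f at 0 (size 4, align 4) → ends 4
c at 4 (size 2, align 2) → ends 6
e at 6 (size 2, align 2) → ends 8
b at 8 (size 20, align 4) → ends 28
a at 28 (size 4, align 4) → ends 32

28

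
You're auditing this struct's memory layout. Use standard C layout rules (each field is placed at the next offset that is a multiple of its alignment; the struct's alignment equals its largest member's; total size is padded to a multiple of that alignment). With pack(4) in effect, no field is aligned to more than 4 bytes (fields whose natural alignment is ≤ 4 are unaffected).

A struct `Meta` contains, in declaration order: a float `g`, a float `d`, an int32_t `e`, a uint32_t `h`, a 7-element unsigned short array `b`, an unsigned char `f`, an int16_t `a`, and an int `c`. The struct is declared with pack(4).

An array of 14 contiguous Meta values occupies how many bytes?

@0: g [4B, align 4] → 4
@4: d [4B, align 4] → 8
@8: e [4B, align 4] → 12
@12: h [4B, align 4] → 16
@16: b [14B, align 2] → 30
@30: f [1B, align 1] → 31
+1 pad (align 2)
@32: a [2B, align 2] → 34
+2 pad (align 4)
@36: c [4B, align 4] → 40
size 40, align 4
array of 14: 14 × 40 = 560

560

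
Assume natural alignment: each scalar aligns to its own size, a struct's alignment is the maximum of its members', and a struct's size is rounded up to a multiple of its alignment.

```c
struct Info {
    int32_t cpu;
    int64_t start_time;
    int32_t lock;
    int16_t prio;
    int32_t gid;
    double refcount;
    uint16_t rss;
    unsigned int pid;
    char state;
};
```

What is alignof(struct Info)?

8

member alignments: cpu=4, start_time=8, lock=4, prio=2, gid=4, refcount=8, rss=2, pid=4, state=1
max = 8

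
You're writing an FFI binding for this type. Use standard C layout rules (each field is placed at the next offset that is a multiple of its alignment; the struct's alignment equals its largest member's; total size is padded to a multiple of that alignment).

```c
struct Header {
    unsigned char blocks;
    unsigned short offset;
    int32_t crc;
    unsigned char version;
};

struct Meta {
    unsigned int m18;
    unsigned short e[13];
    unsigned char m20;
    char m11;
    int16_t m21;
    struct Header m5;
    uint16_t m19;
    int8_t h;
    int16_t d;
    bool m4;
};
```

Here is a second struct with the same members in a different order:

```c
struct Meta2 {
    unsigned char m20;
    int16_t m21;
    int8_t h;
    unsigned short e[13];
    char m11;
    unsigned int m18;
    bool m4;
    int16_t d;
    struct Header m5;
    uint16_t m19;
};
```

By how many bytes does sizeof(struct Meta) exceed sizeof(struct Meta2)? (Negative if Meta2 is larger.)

-4

Header: @0: blocks [1B, align 1] → 1; +1 pad (align 2); @2: offset [2B, align 2] → 4; @4: crc [4B, align 4] → 8; @8: version [1B, align 1] → 9; +3 tail pad (align 4); size 12, align 4
@0: m18 [4B, align 4] → 4
@4: e [26B, align 2] → 30
@30: m20 [1B, align 1] → 31
@31: m11 [1B, align 1] → 32
@32: m21 [2B, align 2] → 34
+2 pad (align 4)
@36: m5 [12B, align 4] → 48
@48: m19 [2B, align 2] → 50
@50: h [1B, align 1] → 51
+1 pad (align 2)
@52: d [2B, align 2] → 54
@54: m4 [1B, align 1] → 55
+1 tail pad (align 4)
size 56, align 4
— Meta2 —
@0: m20 [1B, align 1] → 1
+1 pad (align 2)
@2: m21 [2B, align 2] → 4
@4: h [1B, align 1] → 5
+1 pad (align 2)
@6: e [26B, align 2] → 32
@32: m11 [1B, align 1] → 33
+3 pad (align 4)
@36: m18 [4B, align 4] → 40
@40: m4 [1B, align 1] → 41
+1 pad (align 2)
@42: d [2B, align 2] → 44
@44: m5 [12B, align 4] → 56
@56: m19 [2B, align 2] → 58
+2 tail pad (align 4)
size 60, align 4
56 − 60 = -4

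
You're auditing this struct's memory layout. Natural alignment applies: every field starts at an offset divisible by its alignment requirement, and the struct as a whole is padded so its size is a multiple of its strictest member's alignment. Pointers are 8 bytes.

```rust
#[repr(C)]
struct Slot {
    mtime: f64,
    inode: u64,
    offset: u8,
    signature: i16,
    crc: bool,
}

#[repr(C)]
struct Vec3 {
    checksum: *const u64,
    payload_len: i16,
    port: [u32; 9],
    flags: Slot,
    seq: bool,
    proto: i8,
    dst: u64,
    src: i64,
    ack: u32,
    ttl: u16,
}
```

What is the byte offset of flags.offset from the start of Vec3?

Slot: 0..8  mtime  (8B, 8-aligned); 8..16  inode  (8B, 8-aligned); 16..17  offset  (1B, 1-aligned); 17..18  -- padding (1B); 18..20  signature  (2B, 2-aligned); 20..21  crc  (1B, 1-aligned); 21..24  -- tail padding (3B); sizeof = 24, alignof = 8
0..8  checksum  (8B, 8-aligned)
8..10  payload_len  (2B, 2-aligned)
10..12  -- padding (2B)
12..48  port  (36B, 4-aligned)
48..72  flags  (24B, 8-aligned)
within Slot: offset at 16
48 + 16 = 64

64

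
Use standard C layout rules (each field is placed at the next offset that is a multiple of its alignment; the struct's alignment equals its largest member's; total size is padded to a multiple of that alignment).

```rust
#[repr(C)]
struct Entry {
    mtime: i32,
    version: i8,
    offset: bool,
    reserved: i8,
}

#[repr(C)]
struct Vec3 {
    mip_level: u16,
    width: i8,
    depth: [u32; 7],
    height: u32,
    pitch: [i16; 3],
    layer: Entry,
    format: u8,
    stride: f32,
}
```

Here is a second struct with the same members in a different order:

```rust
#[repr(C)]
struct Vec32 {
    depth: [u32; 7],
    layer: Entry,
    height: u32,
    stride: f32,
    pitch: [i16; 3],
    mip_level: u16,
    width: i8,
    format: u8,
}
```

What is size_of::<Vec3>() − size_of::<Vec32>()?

Entry: @0: mtime [4B, align 4] → 4; @4: version [1B, align 1] → 5; @5: offset [1B, align 1] → 6; @6: reserved [1B, align 1] → 7; +1 tail pad (align 4); size 8, align 4
@0: mip_level [2B, align 2] → 2
@2: width [1B, align 1] → 3
+1 pad (align 4)
@4: depth [28B, align 4] → 32
@32: height [4B, align 4] → 36
@36: pitch [6B, align 2] → 42
+2 pad (align 4)
@44: layer [8B, align 4] → 52
@52: format [1B, align 1] → 53
+3 pad (align 4)
@56: stride [4B, align 4] → 60
size 60, align 4
— Vec32 —
@0: depth [28B, align 4] → 28
@28: layer [8B, align 4] → 36
@36: height [4B, align 4] → 40
@40: stride [4B, align 4] → 44
@44: pitch [6B, align 2] → 50
@50: mip_level [2B, align 2] → 52
@52: width [1B, align 1] → 53
@53: format [1B, align 1] → 54
+2 tail pad (align 4)
size 56, align 4
60 − 56 = 4

4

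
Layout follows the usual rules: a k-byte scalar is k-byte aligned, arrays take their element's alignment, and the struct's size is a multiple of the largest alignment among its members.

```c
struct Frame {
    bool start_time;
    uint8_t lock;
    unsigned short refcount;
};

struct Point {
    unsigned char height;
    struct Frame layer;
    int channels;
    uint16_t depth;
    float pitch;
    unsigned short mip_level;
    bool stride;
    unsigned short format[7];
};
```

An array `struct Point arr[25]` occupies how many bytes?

1000

Frame: start_time at 0 (size 1, align 1) → ends 1; lock at 1 (size 1, align 1) → ends 2; refcount at 2 (size 2, align 2) → ends 4; total 4 bytes, alignment 2
height at 0 (size 1, align 1) → ends 1
pad 1 to align 2 for layer
layer at 2 (size 4, align 2) → ends 6
pad 2 to align 4 for channels
channels at 8 (size 4, align 4) → ends 12
depth at 12 (size 2, align 2) → ends 14
pad 2 to align 4 for pitch
pitch at 16 (size 4, align 4) → ends 20
mip_level at 20 (size 2, align 2) → ends 22
stride at 22 (size 1, align 1) → ends 23
pad 1 to align 2 for format
format at 24 (size 14, align 2) → ends 38
tail pad 2 to reach multiple of 4
total 40 bytes, alignment 4
array of 25: 25 × 40 = 1000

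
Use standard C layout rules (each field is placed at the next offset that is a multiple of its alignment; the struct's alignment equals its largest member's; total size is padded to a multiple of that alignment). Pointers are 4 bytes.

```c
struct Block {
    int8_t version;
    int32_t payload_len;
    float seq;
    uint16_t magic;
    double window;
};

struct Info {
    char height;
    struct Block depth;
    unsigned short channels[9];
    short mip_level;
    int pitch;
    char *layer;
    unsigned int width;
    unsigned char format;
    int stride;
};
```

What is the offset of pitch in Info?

52

Block: @0: version [1B, align 1] → 1; +3 pad (align 4); @4: payload_len [4B, align 4] → 8; @8: seq [4B, align 4] → 12; @12: magic [2B, align 2] → 14; +2 pad (align 8); @16: window [8B, align 8] → 24; size 24, align 8
@0: height [1B, align 1] → 1
+7 pad (align 8)
@8: depth [24B, align 8] → 32
@32: channels [18B, align 2] → 50
@50: mip_level [2B, align 2] → 52
@52: pitch [4B, align 4] → 56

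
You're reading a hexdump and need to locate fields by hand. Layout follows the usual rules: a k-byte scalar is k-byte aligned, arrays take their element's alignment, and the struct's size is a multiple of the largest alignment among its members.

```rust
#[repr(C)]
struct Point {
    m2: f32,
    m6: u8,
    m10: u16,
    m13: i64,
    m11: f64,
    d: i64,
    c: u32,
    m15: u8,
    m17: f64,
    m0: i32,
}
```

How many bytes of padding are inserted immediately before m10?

1

m2 at 0 (size 4, align 4) → ends 4
m6 at 4 (size 1, align 1) → ends 5
pad 1 to align 2 for m10
m10 at 6 (size 2, align 2) → ends 8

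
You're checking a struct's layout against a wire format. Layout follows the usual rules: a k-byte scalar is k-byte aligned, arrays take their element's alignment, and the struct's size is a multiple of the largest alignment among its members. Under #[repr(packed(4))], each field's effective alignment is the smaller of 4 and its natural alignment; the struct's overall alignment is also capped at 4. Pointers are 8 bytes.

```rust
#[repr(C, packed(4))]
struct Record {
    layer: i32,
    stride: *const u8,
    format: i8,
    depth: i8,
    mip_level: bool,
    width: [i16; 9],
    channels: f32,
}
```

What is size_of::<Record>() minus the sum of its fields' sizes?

layer at 0 (size 4, align 4) → ends 4
stride at 4 (size 8, align 4) → ends 12
format at 12 (size 1, align 1) → ends 13
depth at 13 (size 1, align 1) → ends 14
mip_level at 14 (size 1, align 1) → ends 15
pad 1 to align 2 for width
width at 16 (size 18, align 2) → ends 34
pad 2 to align 4 for channels
channels at 36 (size 4, align 4) → ends 40
total 40 bytes, alignment 4
data bytes 37, size 40 → padding 3

3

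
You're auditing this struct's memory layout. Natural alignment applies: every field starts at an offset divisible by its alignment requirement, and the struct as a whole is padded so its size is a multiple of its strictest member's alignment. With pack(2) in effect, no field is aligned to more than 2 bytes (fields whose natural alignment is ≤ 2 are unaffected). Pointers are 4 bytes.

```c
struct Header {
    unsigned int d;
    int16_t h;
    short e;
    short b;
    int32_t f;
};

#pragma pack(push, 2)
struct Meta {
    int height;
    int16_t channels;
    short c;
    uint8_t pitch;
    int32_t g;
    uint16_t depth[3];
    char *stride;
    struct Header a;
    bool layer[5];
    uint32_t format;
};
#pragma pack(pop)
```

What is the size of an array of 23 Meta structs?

1150

Header: @0: d [4B, align 4] → 4; @4: h [2B, align 2] → 6; @6: e [2B, align 2] → 8; @8: b [2B, align 2] → 10; +2 pad (align 4); @12: f [4B, align 4] → 16; size 16, align 4
@0: height [4B, align 2] → 4
@4: channels [2B, align 2] → 6
@6: c [2B, align 2] → 8
@8: pitch [1B, align 1] → 9
+1 pad (align 2)
@10: g [4B, align 2] → 14
@14: depth [6B, align 2] → 20
@20: stride [4B, align 2] → 24
@24: a [16B, align 2] → 40
@40: layer [5B, align 1] → 45
+1 pad (align 2)
@46: format [4B, align 2] → 50
size 50, align 2
array of 23: 23 × 50 = 1150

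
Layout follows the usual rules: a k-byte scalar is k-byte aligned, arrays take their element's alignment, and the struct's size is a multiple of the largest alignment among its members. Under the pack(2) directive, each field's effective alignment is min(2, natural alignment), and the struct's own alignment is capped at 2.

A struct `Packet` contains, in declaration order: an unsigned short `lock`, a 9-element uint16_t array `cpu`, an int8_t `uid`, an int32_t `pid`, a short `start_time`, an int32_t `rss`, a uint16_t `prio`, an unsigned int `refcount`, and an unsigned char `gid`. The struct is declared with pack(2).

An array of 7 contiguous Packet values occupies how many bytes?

0..2  lock  (2B, 2-aligned)
2..20  cpu  (18B, 2-aligned)
20..21  uid  (1B, 1-aligned)
21..22  -- padding (1B)
22..26  pid  (4B, 2-aligned)
26..28  start_time  (2B, 2-aligned)
28..32  rss  (4B, 2-aligned)
32..34  prio  (2B, 2-aligned)
34..38  refcount  (4B, 2-aligned)
38..39  gid  (1B, 1-aligned)
39..40  -- tail padding (1B)
sizeof = 40, alignof = 2
array of 7: 7 × 40 = 280

280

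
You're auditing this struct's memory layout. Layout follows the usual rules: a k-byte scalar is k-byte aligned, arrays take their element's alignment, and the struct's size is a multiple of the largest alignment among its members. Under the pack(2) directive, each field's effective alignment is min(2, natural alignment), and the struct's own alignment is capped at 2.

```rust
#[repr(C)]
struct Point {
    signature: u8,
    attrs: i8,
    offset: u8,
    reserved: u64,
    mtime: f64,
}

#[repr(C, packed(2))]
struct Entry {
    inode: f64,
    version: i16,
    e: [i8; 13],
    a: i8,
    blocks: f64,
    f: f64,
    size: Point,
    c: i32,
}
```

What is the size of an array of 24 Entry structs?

1632

Point: signature at 0 (size 1, align 1) → ends 1; attrs at 1 (size 1, align 1) → ends 2; offset at 2 (size 1, align 1) → ends 3; pad 5 to align 8 for reserved; reserved at 8 (size 8, align 8) → ends 16; mtime at 16 (size 8, align 8) → ends 24; total 24 bytes, alignment 8
inode at 0 (size 8, align 2) → ends 8
version at 8 (size 2, align 2) → ends 10
e at 10 (size 13, align 1) → ends 23
a at 23 (size 1, align 1) → ends 24
blocks at 24 (size 8, align 2) → ends 32
f at 32 (size 8, align 2) → ends 40
size at 40 (size 24, align 2) → ends 64
c at 64 (size 4, align 2) → ends 68
total 68 bytes, alignment 2
array of 24: 24 × 68 = 1632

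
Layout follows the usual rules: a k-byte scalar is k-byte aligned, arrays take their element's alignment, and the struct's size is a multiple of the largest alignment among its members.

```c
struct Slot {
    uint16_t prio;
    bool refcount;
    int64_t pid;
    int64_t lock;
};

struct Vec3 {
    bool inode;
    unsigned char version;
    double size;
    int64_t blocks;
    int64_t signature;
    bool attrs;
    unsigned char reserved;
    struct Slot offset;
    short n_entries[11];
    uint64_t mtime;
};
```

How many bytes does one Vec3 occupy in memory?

96

Slot: prio at 0 (size 2, align 2) → ends 2; refcount at 2 (size 1, align 1) → ends 3; pad 5 to align 8 for pid; pid at 8 (size 8, align 8) → ends 16; lock at 16 (size 8, align 8) → ends 24; total 24 bytes, alignment 8
inode at 0 (size 1, align 1) → ends 1
version at 1 (size 1, align 1) → ends 2
pad 6 to align 8 for size
size at 8 (size 8, align 8) → ends 16
blocks at 16 (size 8, align 8) → ends 24
signature at 24 (size 8, align 8) → ends 32
attrs at 32 (size 1, align 1) → ends 33
reserved at 33 (size 1, align 1) → ends 34
pad 6 to align 8 for offset
offset at 40 (size 24, align 8) → ends 64
n_entries at 64 (size 22, align 2) → ends 86
pad 2 to align 8 for mtime
mtime at 88 (size 8, align 8) → ends 96
total 96 bytes, alignment 8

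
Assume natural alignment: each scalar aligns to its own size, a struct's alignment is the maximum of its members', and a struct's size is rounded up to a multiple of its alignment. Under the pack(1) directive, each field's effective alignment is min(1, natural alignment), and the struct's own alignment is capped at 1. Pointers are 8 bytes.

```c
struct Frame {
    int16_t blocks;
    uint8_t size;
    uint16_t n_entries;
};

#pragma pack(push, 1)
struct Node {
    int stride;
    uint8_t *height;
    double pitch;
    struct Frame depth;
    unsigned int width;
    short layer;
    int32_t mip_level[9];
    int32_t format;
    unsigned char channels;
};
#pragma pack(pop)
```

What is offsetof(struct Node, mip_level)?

Frame: blocks at 0 (size 2, align 2) → ends 2; size at 2 (size 1, align 1) → ends 3; pad 1 to align 2 for n_entries; n_entries at 4 (size 2, align 2) → ends 6; total 6 bytes, alignment 2
stride at 0 (size 4, align 1) → ends 4
height at 4 (size 8, align 1) → ends 12
pitch at 12 (size 8, align 1) → ends 20
depth at 20 (size 6, align 1) → ends 26
width at 26 (size 4, align 1) → ends 30
layer at 30 (size 2, align 1) → ends 32
mip_level at 32 (size 36, align 1) → ends 68

32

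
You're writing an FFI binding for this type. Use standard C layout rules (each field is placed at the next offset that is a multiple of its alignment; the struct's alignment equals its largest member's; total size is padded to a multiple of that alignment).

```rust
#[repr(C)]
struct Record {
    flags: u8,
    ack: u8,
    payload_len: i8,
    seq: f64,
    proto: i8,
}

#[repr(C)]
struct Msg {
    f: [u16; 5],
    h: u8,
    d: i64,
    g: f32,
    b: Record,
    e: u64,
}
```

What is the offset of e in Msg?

56

Record: 0..1  flags  (1B, 1-aligned); 1..2  ack  (1B, 1-aligned); 2..3  payload_len  (1B, 1-aligned); 3..8  -- padding (5B); 8..16  seq  (8B, 8-aligned); 16..17  proto  (1B, 1-aligned); 17..24  -- tail padding (7B); sizeof = 24, alignof = 8
0..10  f  (10B, 2-aligned)
10..11  h  (1B, 1-aligned)
11..16  -- padding (5B)
16..24  d  (8B, 8-aligned)
24..28  g  (4B, 4-aligned)
28..32  -- padding (4B)
32..56  b  (24B, 8-aligned)
56..64  e  (8B, 8-aligned)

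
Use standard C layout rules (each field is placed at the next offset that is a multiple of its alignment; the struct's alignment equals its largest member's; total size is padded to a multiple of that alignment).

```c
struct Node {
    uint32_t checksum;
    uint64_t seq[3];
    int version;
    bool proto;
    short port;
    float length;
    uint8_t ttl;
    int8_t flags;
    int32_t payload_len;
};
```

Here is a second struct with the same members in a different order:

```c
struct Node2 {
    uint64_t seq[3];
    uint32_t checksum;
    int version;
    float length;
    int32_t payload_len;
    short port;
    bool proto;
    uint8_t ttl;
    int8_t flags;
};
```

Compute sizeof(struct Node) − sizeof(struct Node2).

8

@0: checksum [4B, align 4] → 4
+4 pad (align 8)
@8: seq [24B, align 8] → 32
@32: version [4B, align 4] → 36
@36: proto [1B, align 1] → 37
+1 pad (align 2)
@38: port [2B, align 2] → 40
@40: length [4B, align 4] → 44
@44: ttl [1B, align 1] → 45
@45: flags [1B, align 1] → 46
+2 pad (align 4)
@48: payload_len [4B, align 4] → 52
+4 tail pad (align 8)
size 56, align 8
— Node2 —
@0: seq [24B, align 8] → 24
@24: checksum [4B, align 4] → 28
@28: version [4B, align 4] → 32
@32: length [4B, align 4] → 36
@36: payload_len [4B, align 4] → 40
@40: port [2B, align 2] → 42
@42: proto [1B, align 1] → 43
@43: ttl [1B, align 1] → 44
@44: flags [1B, align 1] → 45
+3 tail pad (align 8)
size 48, align 8
56 − 48 = 8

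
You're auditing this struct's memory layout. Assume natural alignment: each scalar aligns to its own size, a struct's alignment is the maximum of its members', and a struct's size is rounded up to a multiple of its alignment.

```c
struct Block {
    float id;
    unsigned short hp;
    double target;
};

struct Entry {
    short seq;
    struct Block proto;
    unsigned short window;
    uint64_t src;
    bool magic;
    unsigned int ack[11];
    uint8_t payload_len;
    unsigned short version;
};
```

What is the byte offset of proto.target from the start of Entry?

16

Block: id at 0 (size 4, align 4) → ends 4; hp at 4 (size 2, align 2) → ends 6; pad 2 to align 8 for target; target at 8 (size 8, align 8) → ends 16; total 16 bytes, alignment 8
seq at 0 (size 2, align 2) → ends 2
pad 6 to align 8 for proto
proto at 8 (size 16, align 8) → ends 24
within Block: target at 8
8 + 8 = 16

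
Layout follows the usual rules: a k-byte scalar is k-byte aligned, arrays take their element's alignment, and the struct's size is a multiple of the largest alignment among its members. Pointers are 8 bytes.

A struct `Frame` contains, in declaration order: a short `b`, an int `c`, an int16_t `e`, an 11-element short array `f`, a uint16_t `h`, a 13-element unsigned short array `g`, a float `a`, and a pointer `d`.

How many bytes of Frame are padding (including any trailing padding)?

0..2  b  (2B, 2-aligned)
2..4  -- padding (2B)
4..8  c  (4B, 4-aligned)
8..10  e  (2B, 2-aligned)
10..32  f  (22B, 2-aligned)
32..34  h  (2B, 2-aligned)
34..60  g  (26B, 2-aligned)
60..64  a  (4B, 4-aligned)
64..72  d  (8B, 8-aligned)
sizeof = 72, alignof = 8
data bytes 70, size 72 → padding 2

2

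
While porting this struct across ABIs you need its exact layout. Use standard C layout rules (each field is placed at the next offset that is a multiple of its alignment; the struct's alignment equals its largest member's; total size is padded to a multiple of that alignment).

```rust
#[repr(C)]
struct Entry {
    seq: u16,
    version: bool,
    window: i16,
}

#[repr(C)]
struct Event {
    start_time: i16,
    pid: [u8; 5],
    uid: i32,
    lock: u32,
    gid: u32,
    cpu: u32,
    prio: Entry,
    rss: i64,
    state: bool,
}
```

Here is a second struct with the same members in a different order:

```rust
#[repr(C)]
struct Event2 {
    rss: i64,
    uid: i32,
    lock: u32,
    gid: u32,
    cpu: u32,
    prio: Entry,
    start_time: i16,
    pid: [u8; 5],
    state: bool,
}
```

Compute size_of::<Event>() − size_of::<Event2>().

Entry: @0: seq [2B, align 2] → 2; @2: version [1B, align 1] → 3; +1 pad (align 2); @4: window [2B, align 2] → 6; size 6, align 2
@0: start_time [2B, align 2] → 2
@2: pid [5B, align 1] → 7
+1 pad (align 4)
@8: uid [4B, align 4] → 12
@12: lock [4B, align 4] → 16
@16: gid [4B, align 4] → 20
@20: cpu [4B, align 4] → 24
@24: prio [6B, align 2] → 30
+2 pad (align 8)
@32: rss [8B, align 8] → 40
@40: state [1B, align 1] → 41
+7 tail pad (align 8)
size 48, align 8
— Event2 —
@0: rss [8B, align 8] → 8
@8: uid [4B, align 4] → 12
@12: lock [4B, align 4] → 16
@16: gid [4B, align 4] → 20
@20: cpu [4B, align 4] → 24
@24: prio [6B, align 2] → 30
@30: start_time [2B, align 2] → 32
@32: pid [5B, align 1] → 37
@37: state [1B, align 1] → 38
+2 tail pad (align 8)
size 40, align 8
48 − 40 = 8

8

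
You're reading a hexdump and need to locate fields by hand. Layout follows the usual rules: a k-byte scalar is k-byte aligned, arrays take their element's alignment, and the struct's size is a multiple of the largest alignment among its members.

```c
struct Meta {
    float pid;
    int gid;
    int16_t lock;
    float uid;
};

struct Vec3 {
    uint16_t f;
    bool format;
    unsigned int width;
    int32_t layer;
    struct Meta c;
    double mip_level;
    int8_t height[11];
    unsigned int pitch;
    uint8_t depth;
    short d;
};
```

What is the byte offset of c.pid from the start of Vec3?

12

Meta: pid at 0 (size 4, align 4) → ends 4; gid at 4 (size 4, align 4) → ends 8; lock at 8 (size 2, align 2) → ends 10; pad 2 to align 4 for uid; uid at 12 (size 4, align 4) → ends 16; total 16 bytes, alignment 4
f at 0 (size 2, align 2) → ends 2
format at 2 (size 1, align 1) → ends 3
pad 1 to align 4 for width
width at 4 (size 4, align 4) → ends 8
layer at 8 (size 4, align 4) → ends 12
c at 12 (size 16, align 4) → ends 28
within Meta: pid at 0
12 + 0 = 12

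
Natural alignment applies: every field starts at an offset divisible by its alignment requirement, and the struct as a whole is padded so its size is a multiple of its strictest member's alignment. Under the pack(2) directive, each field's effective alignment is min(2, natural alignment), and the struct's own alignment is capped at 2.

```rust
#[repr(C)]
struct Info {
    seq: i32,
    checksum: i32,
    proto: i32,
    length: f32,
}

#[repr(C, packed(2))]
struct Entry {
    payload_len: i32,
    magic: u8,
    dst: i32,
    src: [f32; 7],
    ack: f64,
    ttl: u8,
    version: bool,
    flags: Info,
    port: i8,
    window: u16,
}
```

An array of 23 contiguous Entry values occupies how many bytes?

Info: seq at 0 (size 4, align 4) → ends 4; checksum at 4 (size 4, align 4) → ends 8; proto at 8 (size 4, align 4) → ends 12; length at 12 (size 4, align 4) → ends 16; total 16 bytes, alignment 4
payload_len at 0 (size 4, align 2) → ends 4
magic at 4 (size 1, align 1) → ends 5
pad 1 to align 2 for dst
dst at 6 (size 4, align 2) → ends 10
src at 10 (size 28, align 2) → ends 38
ack at 38 (size 8, align 2) → ends 46
ttl at 46 (size 1, align 1) → ends 47
version at 47 (size 1, align 1) → ends 48
flags at 48 (size 16, align 2) → ends 64
port at 64 (size 1, align 1) → ends 65
pad 1 to align 2 for window
window at 66 (size 2, align 2) → ends 68
total 68 bytes, alignment 2
array of 23: 23 × 68 = 1564

1564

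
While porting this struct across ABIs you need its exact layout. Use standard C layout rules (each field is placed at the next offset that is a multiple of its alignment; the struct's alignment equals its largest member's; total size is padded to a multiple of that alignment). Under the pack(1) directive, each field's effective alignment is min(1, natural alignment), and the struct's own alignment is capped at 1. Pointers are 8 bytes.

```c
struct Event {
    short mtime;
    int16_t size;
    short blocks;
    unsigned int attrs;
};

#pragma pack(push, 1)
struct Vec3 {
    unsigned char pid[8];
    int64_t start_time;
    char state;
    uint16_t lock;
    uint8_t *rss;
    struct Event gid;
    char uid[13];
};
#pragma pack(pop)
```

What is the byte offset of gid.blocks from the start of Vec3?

31

Event: @0: mtime [2B, align 2] → 2; @2: size [2B, align 2] → 4; @4: blocks [2B, align 2] → 6; +2 pad (align 4); @8: attrs [4B, align 4] → 12; size 12, align 4
@0: pid [8B, align 1] → 8
@8: start_time [8B, align 1] → 16
@16: state [1B, align 1] → 17
@17: lock [2B, align 1] → 19
@19: rss [8B, align 1] → 27
@27: gid [12B, align 1] → 39
within Event: blocks at 4
27 + 4 = 31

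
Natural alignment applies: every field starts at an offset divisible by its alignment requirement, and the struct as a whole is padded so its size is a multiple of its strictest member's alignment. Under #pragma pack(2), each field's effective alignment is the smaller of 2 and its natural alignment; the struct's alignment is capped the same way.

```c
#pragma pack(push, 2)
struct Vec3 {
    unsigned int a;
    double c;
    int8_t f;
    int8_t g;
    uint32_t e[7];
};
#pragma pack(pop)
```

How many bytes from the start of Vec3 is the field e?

@0: a [4B, align 2] → 4
@4: c [8B, align 2] → 12
@12: f [1B, align 1] → 13
@13: g [1B, align 1] → 14
@14: e [28B, align 2] → 42

14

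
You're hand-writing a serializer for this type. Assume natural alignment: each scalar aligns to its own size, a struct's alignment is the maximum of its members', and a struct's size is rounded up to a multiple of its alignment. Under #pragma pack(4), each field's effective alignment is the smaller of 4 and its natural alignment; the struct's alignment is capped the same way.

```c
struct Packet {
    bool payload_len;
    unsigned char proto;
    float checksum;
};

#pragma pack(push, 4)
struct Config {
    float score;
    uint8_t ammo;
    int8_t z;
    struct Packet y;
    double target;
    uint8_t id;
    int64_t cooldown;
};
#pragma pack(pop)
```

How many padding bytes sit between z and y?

Packet: 0..1  payload_len  (1B, 1-aligned); 1..2  proto  (1B, 1-aligned); 2..4  -- padding (2B); 4..8  checksum  (4B, 4-aligned); sizeof = 8, alignof = 4
0..4  score  (4B, 4-aligned)
4..5  ammo  (1B, 1-aligned)
5..6  z  (1B, 1-aligned)
6..8  -- padding (2B)
8..16  y  (8B, 4-aligned)

2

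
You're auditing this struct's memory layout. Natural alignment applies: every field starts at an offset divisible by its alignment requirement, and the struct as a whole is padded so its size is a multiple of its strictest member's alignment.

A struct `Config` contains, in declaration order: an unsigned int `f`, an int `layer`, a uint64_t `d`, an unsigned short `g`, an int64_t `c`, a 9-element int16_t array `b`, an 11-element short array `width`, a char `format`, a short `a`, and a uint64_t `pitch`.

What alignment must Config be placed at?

member alignments: f=4, layer=4, d=8, g=2, c=8, b=2, width=2, format=1, a=2, pitch=8
max = 8

8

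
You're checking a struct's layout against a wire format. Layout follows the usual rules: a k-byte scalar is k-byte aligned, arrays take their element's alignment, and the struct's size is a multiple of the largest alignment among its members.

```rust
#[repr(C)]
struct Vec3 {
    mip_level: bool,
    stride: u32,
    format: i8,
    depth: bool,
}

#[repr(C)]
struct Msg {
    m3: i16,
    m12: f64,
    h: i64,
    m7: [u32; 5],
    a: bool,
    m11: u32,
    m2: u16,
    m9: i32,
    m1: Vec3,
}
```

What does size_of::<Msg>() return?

72

Vec3: @0: mip_level [1B, align 1] → 1; +3 pad (align 4); @4: stride [4B, align 4] → 8; @8: format [1B, align 1] → 9; @9: depth [1B, align 1] → 10; +2 tail pad (align 4); size 12, align 4
@0: m3 [2B, align 2] → 2
+6 pad (align 8)
@8: m12 [8B, align 8] → 16
@16: h [8B, align 8] → 24
@24: m7 [20B, align 4] → 44
@44: a [1B, align 1] → 45
+3 pad (align 4)
@48: m11 [4B, align 4] → 52
@52: m2 [2B, align 2] → 54
+2 pad (align 4)
@56: m9 [4B, align 4] → 60
@60: m1 [12B, align 4] → 72
size 72, align 8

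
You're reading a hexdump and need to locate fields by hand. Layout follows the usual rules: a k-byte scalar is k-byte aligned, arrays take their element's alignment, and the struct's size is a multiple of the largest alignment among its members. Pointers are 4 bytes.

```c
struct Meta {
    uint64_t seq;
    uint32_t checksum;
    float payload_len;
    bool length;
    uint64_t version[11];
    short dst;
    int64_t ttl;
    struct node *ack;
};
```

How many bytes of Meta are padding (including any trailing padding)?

17

seq at 0 (size 8, align 8) → ends 8
checksum at 8 (size 4, align 4) → ends 12
payload_len at 12 (size 4, align 4) → ends 16
length at 16 (size 1, align 1) → ends 17
pad 7 to align 8 for version
version at 24 (size 88, align 8) → ends 112
dst at 112 (size 2, align 2) → ends 114
pad 6 to align 8 for ttl
ttl at 120 (size 8, align 8) → ends 128
ack at 128 (size 4, align 4) → ends 132
tail pad 4 to reach multiple of 8
total 136 bytes, alignment 8
data bytes 119, size 136 → padding 17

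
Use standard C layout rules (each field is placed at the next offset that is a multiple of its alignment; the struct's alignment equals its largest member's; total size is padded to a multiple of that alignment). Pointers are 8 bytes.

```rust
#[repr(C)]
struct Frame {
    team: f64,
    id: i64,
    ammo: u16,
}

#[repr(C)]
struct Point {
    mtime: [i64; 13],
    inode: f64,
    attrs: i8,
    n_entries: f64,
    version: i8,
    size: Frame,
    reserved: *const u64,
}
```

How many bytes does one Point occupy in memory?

168 bytes

Frame: team at 0 (size 8, align 8) → ends 8; id at 8 (size 8, align 8) → ends 16; ammo at 16 (size 2, align 2) → ends 18; tail pad 6 to reach multiple of 8; total 24 bytes, alignment 8
mtime at 0 (size 104, align 8) → ends 104
inode at 104 (size 8, align 8) → ends 112
attrs at 112 (size 1, align 1) → ends 113
pad 7 to align 8 for n_entries
n_entries at 120 (size 8, align 8) → ends 128
version at 128 (size 1, align 1) → ends 129
pad 7 to align 8 for size
size at 136 (size 24, align 8) → ends 160
reserved at 160 (size 8, align 8) → ends 168
total 168 bytes, alignment 8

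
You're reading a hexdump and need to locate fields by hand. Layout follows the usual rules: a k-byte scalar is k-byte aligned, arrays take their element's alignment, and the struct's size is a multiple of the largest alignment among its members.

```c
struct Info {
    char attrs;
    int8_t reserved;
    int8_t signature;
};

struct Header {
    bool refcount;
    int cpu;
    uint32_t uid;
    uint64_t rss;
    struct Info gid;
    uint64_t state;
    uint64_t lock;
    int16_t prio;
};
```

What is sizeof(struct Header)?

56 bytes

Info: @0: attrs [1B, align 1] → 1; @1: reserved [1B, align 1] → 2; @2: signature [1B, align 1] → 3; size 3, align 1
@0: refcount [1B, align 1] → 1
+3 pad (align 4)
@4: cpu [4B, align 4] → 8
@8: uid [4B, align 4] → 12
+4 pad (align 8)
@16: rss [8B, align 8] → 24
@24: gid [3B, align 1] → 27
+5 pad (align 8)
@32: state [8B, align 8] → 40
@40: lock [8B, align 8] → 48
@48: prio [2B, align 2] → 50
+6 tail pad (align 8)
size 56, align 8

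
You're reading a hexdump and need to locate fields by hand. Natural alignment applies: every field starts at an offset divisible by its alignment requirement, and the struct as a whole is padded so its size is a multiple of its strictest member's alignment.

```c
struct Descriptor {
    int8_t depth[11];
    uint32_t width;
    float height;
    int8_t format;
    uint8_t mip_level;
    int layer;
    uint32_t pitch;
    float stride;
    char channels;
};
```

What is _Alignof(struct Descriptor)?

member alignments: depth=1, width=4, height=4, format=1, mip_level=1, layer=4, pitch=4, stride=4, channels=1
max = 4

4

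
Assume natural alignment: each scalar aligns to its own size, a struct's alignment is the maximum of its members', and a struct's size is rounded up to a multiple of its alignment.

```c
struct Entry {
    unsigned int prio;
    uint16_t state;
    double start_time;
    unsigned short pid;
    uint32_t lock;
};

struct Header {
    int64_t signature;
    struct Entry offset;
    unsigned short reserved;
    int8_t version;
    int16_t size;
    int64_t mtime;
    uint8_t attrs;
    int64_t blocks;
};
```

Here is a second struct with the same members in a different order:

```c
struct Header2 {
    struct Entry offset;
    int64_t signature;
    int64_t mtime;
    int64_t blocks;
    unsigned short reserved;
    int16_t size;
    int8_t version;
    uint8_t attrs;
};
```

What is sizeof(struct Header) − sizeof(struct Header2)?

Entry: prio at 0 (size 4, align 4) → ends 4; state at 4 (size 2, align 2) → ends 6; pad 2 to align 8 for start_time; start_time at 8 (size 8, align 8) → ends 16; pid at 16 (size 2, align 2) → ends 18; pad 2 to align 4 for lock; lock at 20 (size 4, align 4) → ends 24; total 24 bytes, alignment 8
signature at 0 (size 8, align 8) → ends 8
offset at 8 (size 24, align 8) → ends 32
reserved at 32 (size 2, align 2) → ends 34
version at 34 (size 1, align 1) → ends 35
pad 1 to align 2 for size
size at 36 (size 2, align 2) → ends 38
pad 2 to align 8 for mtime
mtime at 40 (size 8, align 8) → ends 48
attrs at 48 (size 1, align 1) → ends 49
pad 7 to align 8 for blocks
blocks at 56 (size 8, align 8) → ends 64
total 64 bytes, alignment 8
— Header2 —
offset at 0 (size 24, align 8) → ends 24
signature at 24 (size 8, align 8) → ends 32
mtime at 32 (size 8, align 8) → ends 40
blocks at 40 (size 8, align 8) → ends 48
reserved at 48 (size 2, align 2) → ends 50
size at 50 (size 2, align 2) → ends 52
version at 52 (size 1, align 1) → ends 53
attrs at 53 (size 1, align 1) → ends 54
tail pad 2 to reach multiple of 8
total 56 bytes, alignment 8
64 − 56 = 8

8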